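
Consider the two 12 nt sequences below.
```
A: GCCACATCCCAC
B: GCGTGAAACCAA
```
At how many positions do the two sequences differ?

6

Mismatches (1-based): position 3: C→G; position 4: A→T; position 5: C→G; position 7: T→A; position 8: C→A; position 12: C→A.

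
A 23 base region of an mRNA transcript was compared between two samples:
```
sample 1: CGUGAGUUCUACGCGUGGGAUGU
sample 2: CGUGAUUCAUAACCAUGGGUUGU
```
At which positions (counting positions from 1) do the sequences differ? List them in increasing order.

Scanning 1-based: 6: G/U; 8: U/C; 9: C/A; 12: C/A; 13: G/C; 15: G/A; 20: A/U.

6, 8, 9, 12, 13, 15, 20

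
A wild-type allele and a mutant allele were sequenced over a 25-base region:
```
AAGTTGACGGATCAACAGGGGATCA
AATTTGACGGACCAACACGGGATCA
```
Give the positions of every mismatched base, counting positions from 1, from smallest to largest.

3, 12, 18

Scanning 1-based: 3: G/T; 12: T/C; 18: G/C.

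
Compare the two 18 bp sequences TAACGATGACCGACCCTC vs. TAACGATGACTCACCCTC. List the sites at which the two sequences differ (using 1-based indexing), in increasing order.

11, 12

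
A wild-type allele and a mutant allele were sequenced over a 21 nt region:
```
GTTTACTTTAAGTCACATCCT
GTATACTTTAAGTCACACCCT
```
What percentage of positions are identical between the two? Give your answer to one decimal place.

2 positions differ (3, 18), so 19 of 21 match: 19/21 = 90.48%.

90.5%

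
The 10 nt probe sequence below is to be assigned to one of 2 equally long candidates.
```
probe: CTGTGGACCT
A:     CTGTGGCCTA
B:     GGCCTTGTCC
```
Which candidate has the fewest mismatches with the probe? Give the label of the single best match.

A

A differs at 3 sites; B differs at 9 sites. The closest is A.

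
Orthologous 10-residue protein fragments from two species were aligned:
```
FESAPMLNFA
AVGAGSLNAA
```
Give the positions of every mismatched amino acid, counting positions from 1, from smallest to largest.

1, 2, 3, 5, 6, 9

Differences at position 1 (F→A), position 2 (E→V), position 3 (S→G), position 5 (P→G), position 6 (M→S), position 9 (F→A).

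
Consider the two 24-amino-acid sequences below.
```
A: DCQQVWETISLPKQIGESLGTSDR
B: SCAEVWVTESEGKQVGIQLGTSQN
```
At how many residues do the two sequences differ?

12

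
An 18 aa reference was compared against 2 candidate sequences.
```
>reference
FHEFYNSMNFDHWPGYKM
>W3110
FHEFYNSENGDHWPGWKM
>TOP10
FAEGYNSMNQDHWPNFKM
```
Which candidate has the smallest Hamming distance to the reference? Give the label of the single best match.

W3110

W3110 differs at 3 residues; TOP10 differs at 5 residues. The closest is W3110.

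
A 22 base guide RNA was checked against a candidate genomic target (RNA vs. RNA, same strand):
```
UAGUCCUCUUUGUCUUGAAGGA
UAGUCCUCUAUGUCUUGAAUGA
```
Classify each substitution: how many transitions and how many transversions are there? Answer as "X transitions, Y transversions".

Mismatches (1-based):
site 10: U→A (pyrimidine→purine, transversion)
site 20: G→U (purine→pyrimidine, transversion)

0 transitions, 2 transversions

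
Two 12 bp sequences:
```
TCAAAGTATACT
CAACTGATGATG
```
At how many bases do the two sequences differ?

Comparing position by position, 9 bases differ: 1 (T/C), 2 (C/A), 4 (A/C), 5 (A/T), 7 (T/A), 8 (A/T), 9 (T/G), 11 (C/T), 12 (T/G).

9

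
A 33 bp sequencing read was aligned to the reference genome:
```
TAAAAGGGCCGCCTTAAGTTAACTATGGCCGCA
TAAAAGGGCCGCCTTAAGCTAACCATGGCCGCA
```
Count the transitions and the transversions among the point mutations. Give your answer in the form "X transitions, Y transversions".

Transitions (purine↔purine or pyrimidine↔pyrimidine): 19 T→C, 24 T→C.
Transversions (purine↔pyrimidine): none.

2 transitions, 0 transversions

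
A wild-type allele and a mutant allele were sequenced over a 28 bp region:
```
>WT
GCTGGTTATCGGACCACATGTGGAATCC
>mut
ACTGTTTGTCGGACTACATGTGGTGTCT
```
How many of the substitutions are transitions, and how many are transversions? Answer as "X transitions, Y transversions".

5 transitions, 2 transversions

Mismatches (1-based):
base 1: G→A (purine→purine, transition)
base 5: G→T (purine→pyrimidine, transversion)
base 8: A→G (purine→purine, transition)
base 15: C→T (pyrimidine→pyrimidine, transition)
base 24: A→T (purine→pyrimidine, transversion)
base 25: A→G (purine→purine, transition)
base 28: C→T (pyrimidine→pyrimidine, transition)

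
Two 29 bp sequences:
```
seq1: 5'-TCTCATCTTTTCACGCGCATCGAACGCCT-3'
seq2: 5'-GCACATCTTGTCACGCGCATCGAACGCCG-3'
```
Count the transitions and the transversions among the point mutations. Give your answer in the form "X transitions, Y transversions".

0 transitions, 4 transversions

Transitions (purine↔purine or pyrimidine↔pyrimidine): none.
Transversions (purine↔pyrimidine): 1 T→G, 3 T→A, 10 T→G, 29 T→G.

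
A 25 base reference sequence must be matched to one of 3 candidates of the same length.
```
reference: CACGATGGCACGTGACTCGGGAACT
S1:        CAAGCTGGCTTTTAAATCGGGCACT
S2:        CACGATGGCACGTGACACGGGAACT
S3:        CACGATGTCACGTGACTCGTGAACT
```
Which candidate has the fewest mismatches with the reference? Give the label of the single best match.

Hamming distances to reference — S1: 8; S2: 1; S3: 2.
Smallest is S2 with 1 mismatch.

S2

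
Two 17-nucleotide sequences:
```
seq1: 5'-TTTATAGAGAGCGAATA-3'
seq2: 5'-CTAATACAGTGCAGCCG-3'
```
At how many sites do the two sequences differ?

9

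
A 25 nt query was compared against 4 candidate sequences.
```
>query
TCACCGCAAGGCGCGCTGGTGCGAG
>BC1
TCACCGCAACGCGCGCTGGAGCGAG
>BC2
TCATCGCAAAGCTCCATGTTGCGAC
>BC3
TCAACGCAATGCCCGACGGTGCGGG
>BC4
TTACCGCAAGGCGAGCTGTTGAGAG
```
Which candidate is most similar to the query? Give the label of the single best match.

Hamming distances to query — BC1: 2; BC2: 7; BC3: 6; BC4: 4.
Smallest is BC1 with 2 mismatches.

BC1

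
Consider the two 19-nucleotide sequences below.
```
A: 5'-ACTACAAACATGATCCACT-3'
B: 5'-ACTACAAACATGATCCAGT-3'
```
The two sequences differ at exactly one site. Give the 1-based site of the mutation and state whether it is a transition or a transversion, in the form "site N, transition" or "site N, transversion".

site 18, transversion

Site 18 changes C→G. C is a pyrimidine and G is a purine, so this is a transversion.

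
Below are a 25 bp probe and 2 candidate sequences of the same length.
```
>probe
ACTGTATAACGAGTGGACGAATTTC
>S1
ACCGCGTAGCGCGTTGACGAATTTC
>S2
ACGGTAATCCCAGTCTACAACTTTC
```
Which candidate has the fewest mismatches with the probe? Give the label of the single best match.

S1 differs at 6 positions; S2 differs at 9 positions. The closest is S1.

S1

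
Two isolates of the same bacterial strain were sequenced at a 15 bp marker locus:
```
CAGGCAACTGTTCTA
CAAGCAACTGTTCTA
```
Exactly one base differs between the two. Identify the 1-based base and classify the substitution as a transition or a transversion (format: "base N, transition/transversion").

base 3, transition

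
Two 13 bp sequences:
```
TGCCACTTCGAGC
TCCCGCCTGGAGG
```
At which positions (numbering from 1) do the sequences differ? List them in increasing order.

2, 5, 7, 9, 13

Scanning 1-based: 2: G/C; 5: A/G; 7: T/C; 9: C/G; 13: C/G.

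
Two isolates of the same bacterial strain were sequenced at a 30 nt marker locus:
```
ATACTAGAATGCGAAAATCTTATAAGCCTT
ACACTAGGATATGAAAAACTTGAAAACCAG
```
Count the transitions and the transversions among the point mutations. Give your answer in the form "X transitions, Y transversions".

Transitions (purine↔purine or pyrimidine↔pyrimidine): 2 T→C, 8 A→G, 11 G→A, 12 C→T, 22 A→G, 26 G→A.
Transversions (purine↔pyrimidine): 18 T→A, 23 T→A, 29 T→A, 30 T→G.

6 transitions, 4 transversions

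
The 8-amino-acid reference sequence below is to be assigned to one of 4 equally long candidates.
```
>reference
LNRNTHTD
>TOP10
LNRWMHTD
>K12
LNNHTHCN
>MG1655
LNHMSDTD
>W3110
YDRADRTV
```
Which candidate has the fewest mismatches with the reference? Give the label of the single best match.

TOP10

Hamming distances to reference — TOP10: 2; K12: 4; MG1655: 4; W3110: 6.
Smallest is TOP10 with 2 mismatches.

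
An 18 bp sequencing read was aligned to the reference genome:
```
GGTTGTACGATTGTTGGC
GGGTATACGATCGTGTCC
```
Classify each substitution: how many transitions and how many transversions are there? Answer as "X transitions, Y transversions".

2 transitions, 4 transversions

Mismatches (1-based):
site 3: T→G (pyrimidine→purine, transversion)
site 5: G→A (purine→purine, transition)
site 12: T→C (pyrimidine→pyrimidine, transition)
site 15: T→G (pyrimidine→purine, transversion)
site 16: G→T (purine→pyrimidine, transversion)
site 17: G→C (purine→pyrimidine, transversion)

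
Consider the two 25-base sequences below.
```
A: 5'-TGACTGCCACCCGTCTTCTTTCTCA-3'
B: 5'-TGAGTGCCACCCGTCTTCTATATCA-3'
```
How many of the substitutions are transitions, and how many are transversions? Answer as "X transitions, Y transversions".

Mismatches (1-based):
base 4: C→G (pyrimidine→purine, transversion)
base 20: T→A (pyrimidine→purine, transversion)
base 22: C→A (pyrimidine→purine, transversion)

0 transitions, 3 transversions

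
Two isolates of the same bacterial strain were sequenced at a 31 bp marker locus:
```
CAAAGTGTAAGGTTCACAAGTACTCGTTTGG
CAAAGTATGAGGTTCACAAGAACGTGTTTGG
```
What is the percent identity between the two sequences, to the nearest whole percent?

84%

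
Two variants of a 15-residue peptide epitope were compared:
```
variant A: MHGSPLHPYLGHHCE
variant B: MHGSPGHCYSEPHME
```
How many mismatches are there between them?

6

The sequences differ at residues 6, 8, 10, 11, 12, 14 (1-based) — 6 in total.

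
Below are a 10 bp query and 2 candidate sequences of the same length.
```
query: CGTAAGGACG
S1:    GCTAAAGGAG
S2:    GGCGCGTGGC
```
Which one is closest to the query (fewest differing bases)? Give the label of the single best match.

S1

S1 differs at 5 bases; S2 differs at 8 bases. The closest is S1.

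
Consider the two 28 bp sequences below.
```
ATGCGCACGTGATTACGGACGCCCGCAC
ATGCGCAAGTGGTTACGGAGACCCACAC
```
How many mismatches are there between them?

The sequences differ at bases 8, 12, 20, 21, 25 (1-based) — 5 in total.

5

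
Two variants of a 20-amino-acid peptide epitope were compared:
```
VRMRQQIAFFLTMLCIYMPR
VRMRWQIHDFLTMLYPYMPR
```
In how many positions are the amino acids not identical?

5

Mismatches (1-based): position 5: Q→W; position 8: A→H; position 9: F→D; position 15: C→Y; position 16: I→P.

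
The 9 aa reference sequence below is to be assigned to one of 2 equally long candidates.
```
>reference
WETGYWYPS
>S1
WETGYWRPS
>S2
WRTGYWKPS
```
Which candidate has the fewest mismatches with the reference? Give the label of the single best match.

S1

Hamming distances to reference — S1: 1; S2: 2.
Smallest is S1 with 1 mismatch.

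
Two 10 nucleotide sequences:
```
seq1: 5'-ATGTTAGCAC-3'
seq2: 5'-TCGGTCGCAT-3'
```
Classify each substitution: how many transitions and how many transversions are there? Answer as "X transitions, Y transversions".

Transitions (purine↔purine or pyrimidine↔pyrimidine): 2 T→C, 10 C→T.
Transversions (purine↔pyrimidine): 1 A→T, 4 T→G, 6 A→C.

2 transitions, 3 transversions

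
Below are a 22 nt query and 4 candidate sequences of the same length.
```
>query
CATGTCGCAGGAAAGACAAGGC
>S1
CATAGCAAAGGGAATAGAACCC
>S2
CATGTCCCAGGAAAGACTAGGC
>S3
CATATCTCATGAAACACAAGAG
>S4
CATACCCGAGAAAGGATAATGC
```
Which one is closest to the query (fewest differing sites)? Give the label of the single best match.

S1 differs at 9 sites; S2 differs at 2 sites; S3 differs at 6 sites; S4 differs at 8 sites. The closest is S2.

S2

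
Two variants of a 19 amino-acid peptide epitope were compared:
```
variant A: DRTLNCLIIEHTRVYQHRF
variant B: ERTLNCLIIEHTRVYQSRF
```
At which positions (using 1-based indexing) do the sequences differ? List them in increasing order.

1, 17

Differences at position 1 (D→E), position 17 (H→S).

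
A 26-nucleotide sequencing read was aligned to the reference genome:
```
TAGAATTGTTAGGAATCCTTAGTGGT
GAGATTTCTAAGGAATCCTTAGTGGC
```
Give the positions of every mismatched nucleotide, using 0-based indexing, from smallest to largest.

Scanning 0-based: 0: T/G; 4: A/T; 7: G/C; 9: T/A; 25: T/C.

0, 4, 7, 9, 25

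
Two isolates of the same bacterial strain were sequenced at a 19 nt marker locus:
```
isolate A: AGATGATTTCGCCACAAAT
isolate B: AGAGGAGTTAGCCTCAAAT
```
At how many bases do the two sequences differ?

4

The sequences differ at bases 4, 7, 10, 14 (1-based) — 4 in total.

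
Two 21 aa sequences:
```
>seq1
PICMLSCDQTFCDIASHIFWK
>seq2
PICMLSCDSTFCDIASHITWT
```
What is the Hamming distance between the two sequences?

Mismatches (1-based): residue 9: Q→S; residue 19: F→T; residue 21: K→T.

3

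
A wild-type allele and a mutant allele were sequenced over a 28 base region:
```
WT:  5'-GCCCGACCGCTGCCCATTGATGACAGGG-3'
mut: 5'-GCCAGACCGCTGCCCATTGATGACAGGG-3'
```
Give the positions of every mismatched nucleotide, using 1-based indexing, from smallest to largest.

Differences at position 4 (C→A).

4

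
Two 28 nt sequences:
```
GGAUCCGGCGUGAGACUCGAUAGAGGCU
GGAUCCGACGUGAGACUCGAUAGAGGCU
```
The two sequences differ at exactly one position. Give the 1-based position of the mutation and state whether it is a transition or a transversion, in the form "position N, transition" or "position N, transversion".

position 8, transition

Position 8 changes G→A. G is a purine and A is a purine, so this is a transition.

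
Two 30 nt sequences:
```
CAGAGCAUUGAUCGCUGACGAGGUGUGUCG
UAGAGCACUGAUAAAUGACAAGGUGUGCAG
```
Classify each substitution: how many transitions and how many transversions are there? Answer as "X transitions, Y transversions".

5 transitions, 3 transversions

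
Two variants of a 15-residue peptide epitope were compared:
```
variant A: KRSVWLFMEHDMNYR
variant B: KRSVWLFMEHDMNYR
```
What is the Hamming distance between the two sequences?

0

No positions differ; the sequences are identical.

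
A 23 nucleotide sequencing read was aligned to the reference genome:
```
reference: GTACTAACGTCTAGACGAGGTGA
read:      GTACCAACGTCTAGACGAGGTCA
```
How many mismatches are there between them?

2

The sequences differ at bases 5, 22 (1-based) — 2 in total.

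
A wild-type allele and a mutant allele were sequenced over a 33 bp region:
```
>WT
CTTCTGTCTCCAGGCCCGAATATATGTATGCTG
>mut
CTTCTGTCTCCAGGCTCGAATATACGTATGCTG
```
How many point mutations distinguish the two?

Comparing position by position, 2 positions differ: 16 (C/T), 25 (T/C).

2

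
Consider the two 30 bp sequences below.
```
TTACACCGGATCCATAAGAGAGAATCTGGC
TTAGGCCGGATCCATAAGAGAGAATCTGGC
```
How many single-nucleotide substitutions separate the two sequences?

The sequences differ at positions 4, 5 (1-based) — 2 in total.

2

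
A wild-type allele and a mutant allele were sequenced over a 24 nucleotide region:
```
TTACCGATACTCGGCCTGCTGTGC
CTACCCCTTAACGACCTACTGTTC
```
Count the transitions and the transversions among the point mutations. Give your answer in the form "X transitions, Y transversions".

Mismatches (1-based):
site 1: T→C (pyrimidine→pyrimidine, transition)
site 6: G→C (purine→pyrimidine, transversion)
site 7: A→C (purine→pyrimidine, transversion)
site 9: A→T (purine→pyrimidine, transversion)
site 10: C→A (pyrimidine→purine, transversion)
site 11: T→A (pyrimidine→purine, transversion)
site 14: G→A (purine→purine, transition)
site 18: G→A (purine→purine, transition)
site 23: G→T (purine→pyrimidine, transversion)

3 transitions, 6 transversions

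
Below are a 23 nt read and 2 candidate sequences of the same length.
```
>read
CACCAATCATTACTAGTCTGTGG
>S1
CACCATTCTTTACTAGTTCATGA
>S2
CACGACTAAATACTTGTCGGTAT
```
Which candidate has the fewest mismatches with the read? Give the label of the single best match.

Hamming distances to read — S1: 6; S2: 8.
Smallest is S1 with 6 mismatches.

S1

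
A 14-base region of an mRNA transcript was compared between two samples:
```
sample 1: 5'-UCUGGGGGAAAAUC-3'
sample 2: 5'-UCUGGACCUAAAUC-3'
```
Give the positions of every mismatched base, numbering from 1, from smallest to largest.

6, 7, 8, 9

Scanning 1-based: 6: G/A; 7: G/C; 8: G/C; 9: A/U.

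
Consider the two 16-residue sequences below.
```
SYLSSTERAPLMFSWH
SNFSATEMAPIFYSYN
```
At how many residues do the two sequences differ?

9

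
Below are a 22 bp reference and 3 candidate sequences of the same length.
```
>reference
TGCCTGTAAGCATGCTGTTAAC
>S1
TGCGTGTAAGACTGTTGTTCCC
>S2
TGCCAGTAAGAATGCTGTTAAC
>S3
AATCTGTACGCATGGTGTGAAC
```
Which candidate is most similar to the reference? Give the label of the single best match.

Hamming distances to reference — S1: 6; S2: 2; S3: 6.
Smallest is S2 with 2 mismatches.

S2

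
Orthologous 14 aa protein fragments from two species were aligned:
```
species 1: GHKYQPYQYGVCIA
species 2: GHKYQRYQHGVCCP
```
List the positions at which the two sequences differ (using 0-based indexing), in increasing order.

5, 8, 12, 13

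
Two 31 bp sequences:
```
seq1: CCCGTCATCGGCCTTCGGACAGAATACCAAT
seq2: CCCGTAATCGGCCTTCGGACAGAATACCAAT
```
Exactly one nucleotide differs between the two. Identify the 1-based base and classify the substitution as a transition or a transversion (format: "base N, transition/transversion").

base 6, transversion

The sequences differ only at base 6: C→A (pyrimidine→purine), a transversion.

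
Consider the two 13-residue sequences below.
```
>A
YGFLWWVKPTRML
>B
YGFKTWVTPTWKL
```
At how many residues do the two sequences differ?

5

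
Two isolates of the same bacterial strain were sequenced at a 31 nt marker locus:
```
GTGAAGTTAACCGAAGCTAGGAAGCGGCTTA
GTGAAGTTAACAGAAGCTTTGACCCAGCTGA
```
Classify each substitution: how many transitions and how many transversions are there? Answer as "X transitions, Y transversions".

Mismatches (1-based):
site 12: C→A (pyrimidine→purine, transversion)
site 19: A→T (purine→pyrimidine, transversion)
site 20: G→T (purine→pyrimidine, transversion)
site 23: A→C (purine→pyrimidine, transversion)
site 24: G→C (purine→pyrimidine, transversion)
site 26: G→A (purine→purine, transition)
site 30: T→G (pyrimidine→purine, transversion)

1 transition, 6 transversions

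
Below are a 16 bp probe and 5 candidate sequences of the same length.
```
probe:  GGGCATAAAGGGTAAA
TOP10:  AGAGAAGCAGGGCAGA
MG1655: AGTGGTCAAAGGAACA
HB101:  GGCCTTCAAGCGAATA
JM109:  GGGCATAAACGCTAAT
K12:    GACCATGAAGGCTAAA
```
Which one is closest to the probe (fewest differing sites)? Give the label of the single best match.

JM109

TOP10 differs at 8 sites; MG1655 differs at 8 sites; HB101 differs at 6 sites; JM109 differs at 3 sites; K12 differs at 4 sites. The closest is JM109.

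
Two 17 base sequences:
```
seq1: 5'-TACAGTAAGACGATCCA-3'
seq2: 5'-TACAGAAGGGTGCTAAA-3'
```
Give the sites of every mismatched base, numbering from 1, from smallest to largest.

6, 8, 10, 11, 13, 15, 16

Scanning 1-based: 6: T/A; 8: A/G; 10: A/G; 11: C/T; 13: A/C; 15: C/A; 16: C/A.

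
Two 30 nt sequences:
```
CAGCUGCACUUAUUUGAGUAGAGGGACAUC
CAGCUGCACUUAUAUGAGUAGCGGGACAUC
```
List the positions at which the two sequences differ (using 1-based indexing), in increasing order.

Differences at position 14 (U→A), position 22 (A→C).

14, 22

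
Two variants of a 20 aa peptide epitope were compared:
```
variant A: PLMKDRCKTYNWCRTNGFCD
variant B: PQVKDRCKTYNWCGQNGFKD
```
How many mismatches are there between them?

5

Mismatches (1-based): position 2: L→Q; position 3: M→V; position 14: R→G; position 15: T→Q; position 19: C→K.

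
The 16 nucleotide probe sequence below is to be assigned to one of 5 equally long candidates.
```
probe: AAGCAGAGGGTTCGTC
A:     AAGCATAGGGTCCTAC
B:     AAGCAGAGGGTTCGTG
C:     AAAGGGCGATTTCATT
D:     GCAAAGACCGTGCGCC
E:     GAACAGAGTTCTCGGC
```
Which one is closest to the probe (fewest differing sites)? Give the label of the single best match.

Hamming distances to probe — A: 4; B: 1; C: 8; D: 8; E: 6.
Smallest is B with 1 mismatch.

B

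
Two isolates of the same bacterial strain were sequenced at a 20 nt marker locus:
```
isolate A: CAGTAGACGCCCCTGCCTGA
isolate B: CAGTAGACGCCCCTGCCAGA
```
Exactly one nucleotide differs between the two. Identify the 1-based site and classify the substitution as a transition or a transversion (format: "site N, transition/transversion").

site 18, transversion

Site 18 changes T→A. T is a pyrimidine and A is a purine, so this is a transversion.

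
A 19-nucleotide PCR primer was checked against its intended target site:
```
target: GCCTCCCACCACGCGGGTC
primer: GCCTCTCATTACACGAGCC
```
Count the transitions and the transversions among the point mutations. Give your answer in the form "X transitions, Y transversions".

Mismatches (1-based):
site 6: C→T (pyrimidine→pyrimidine, transition)
site 9: C→T (pyrimidine→pyrimidine, transition)
site 10: C→T (pyrimidine→pyrimidine, transition)
site 13: G→A (purine→purine, transition)
site 16: G→A (purine→purine, transition)
site 18: T→C (pyrimidine→pyrimidine, transition)

6 transitions, 0 transversions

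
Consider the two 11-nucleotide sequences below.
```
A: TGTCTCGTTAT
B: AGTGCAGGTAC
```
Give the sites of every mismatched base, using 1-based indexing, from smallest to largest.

1, 4, 5, 6, 8, 11

Differences at site 1 (T→A), site 4 (C→G), site 5 (T→C), site 6 (C→A), site 8 (T→G), site 11 (T→C).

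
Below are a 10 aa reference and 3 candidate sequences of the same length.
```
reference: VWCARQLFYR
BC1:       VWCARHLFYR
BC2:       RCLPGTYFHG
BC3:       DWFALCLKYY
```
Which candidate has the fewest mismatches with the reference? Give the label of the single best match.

BC1 differs at 1 position; BC2 differs at 9 positions; BC3 differs at 6 positions. The closest is BC1.

BC1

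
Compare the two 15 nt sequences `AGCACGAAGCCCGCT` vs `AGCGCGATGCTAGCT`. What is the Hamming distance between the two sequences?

Mismatches (1-based): position 4: A→G; position 8: A→T; position 11: C→T; position 12: C→A.

4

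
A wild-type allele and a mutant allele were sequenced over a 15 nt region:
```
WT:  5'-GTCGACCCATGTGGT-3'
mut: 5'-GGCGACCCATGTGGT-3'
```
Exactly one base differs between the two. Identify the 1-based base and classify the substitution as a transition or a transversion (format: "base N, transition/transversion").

The sequences differ only at base 2: T→G (pyrimidine→purine), a transversion.

base 2, transversion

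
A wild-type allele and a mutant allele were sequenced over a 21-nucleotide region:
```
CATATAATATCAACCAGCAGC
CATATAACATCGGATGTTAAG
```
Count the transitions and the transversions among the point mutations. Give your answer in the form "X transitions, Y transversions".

Transitions (purine↔purine or pyrimidine↔pyrimidine): 8 T→C, 12 A→G, 13 A→G, 15 C→T, 16 A→G, 18 C→T, 20 G→A.
Transversions (purine↔pyrimidine): 14 C→A, 17 G→T, 21 C→G.

7 transitions, 3 transversions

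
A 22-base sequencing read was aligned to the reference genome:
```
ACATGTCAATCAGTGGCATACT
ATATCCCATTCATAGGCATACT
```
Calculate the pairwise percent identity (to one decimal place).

72.7%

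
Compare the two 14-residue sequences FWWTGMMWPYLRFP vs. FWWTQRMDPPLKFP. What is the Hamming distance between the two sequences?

5

Comparing position by position, 5 positions differ: 5 (G/Q), 6 (M/R), 8 (W/D), 10 (Y/P), 12 (R/K).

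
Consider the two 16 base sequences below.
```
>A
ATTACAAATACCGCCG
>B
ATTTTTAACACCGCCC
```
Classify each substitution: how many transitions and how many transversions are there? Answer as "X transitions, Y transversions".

Transitions (purine↔purine or pyrimidine↔pyrimidine): 5 C→T, 9 T→C.
Transversions (purine↔pyrimidine): 4 A→T, 6 A→T, 16 G→C.

2 transitions, 3 transversions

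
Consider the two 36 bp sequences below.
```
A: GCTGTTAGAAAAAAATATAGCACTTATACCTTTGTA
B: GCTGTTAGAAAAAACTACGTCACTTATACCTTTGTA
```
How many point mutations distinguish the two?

The sequences differ at bases 15, 18, 19, 20 (1-based) — 4 in total.

4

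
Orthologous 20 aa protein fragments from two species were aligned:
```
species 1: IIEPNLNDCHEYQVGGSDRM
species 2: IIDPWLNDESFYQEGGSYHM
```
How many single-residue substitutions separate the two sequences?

Comparing position by position, 8 residues differ: 3 (E/D), 5 (N/W), 9 (C/E), 10 (H/S), 11 (E/F), 14 (V/E), 18 (D/Y), 19 (R/H).

8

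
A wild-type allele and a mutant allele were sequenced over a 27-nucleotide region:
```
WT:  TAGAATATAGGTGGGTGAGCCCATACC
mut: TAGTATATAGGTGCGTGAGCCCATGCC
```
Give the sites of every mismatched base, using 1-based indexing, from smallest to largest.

4, 14, 25

Scanning 1-based: 4: A/T; 14: G/C; 25: A/G.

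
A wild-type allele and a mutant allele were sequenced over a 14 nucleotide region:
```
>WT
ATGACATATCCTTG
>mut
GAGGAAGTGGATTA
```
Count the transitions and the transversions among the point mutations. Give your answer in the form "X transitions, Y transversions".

3 transitions, 7 transversions

Transitions (purine↔purine or pyrimidine↔pyrimidine): 1 A→G, 4 A→G, 14 G→A.
Transversions (purine↔pyrimidine): 2 T→A, 5 C→A, 7 T→G, 8 A→T, 9 T→G, 10 C→G, 11 C→A.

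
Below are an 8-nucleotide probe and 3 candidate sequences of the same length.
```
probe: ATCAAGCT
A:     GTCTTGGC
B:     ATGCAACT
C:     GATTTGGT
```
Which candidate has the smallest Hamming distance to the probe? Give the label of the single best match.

A differs at 5 bases; B differs at 3 bases; C differs at 6 bases. The closest is B.

B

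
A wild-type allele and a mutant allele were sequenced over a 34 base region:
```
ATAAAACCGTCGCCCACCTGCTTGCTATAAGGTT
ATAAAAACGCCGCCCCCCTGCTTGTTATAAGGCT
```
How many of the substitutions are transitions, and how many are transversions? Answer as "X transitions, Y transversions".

Transitions (purine↔purine or pyrimidine↔pyrimidine): 10 T→C, 25 C→T, 33 T→C.
Transversions (purine↔pyrimidine): 7 C→A, 16 A→C.

3 transitions, 2 transversions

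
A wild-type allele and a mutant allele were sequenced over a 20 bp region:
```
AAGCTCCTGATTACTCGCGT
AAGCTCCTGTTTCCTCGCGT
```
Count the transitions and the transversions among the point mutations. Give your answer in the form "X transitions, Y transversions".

0 transitions, 2 transversions

Transitions (purine↔purine or pyrimidine↔pyrimidine): none.
Transversions (purine↔pyrimidine): 10 A→T, 13 A→C.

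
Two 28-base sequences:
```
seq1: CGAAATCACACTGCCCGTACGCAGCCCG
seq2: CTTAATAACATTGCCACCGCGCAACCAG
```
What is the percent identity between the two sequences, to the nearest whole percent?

Mismatches at positions 2, 3, 7, 11, 16, 17, 18, 19, 24, 27 (1-based): 10 of 28.
Identical positions: 18/28 = 64.29% → 64%.

64%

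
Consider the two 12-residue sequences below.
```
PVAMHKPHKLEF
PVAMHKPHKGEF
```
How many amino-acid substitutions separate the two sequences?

Mismatches (1-based): position 10: L→G.

1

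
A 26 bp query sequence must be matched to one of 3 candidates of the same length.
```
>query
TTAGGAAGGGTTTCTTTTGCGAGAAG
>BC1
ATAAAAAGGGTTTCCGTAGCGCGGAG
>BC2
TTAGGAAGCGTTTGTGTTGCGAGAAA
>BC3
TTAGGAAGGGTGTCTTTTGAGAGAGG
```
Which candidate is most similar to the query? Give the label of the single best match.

BC1 differs at 8 bases; BC2 differs at 4 bases; BC3 differs at 3 bases. The closest is BC3.

BC3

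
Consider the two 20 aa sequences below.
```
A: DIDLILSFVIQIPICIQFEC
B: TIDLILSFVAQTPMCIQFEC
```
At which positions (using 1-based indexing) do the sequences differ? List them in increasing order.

1, 10, 12, 14

Scanning 1-based: 1: D/T; 10: I/A; 12: I/T; 14: I/M.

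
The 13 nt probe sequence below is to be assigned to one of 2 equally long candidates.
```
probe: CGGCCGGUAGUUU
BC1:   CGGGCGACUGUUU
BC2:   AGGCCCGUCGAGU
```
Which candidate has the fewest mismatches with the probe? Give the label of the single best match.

BC1 differs at 4 positions; BC2 differs at 5 positions. The closest is BC1.

BC1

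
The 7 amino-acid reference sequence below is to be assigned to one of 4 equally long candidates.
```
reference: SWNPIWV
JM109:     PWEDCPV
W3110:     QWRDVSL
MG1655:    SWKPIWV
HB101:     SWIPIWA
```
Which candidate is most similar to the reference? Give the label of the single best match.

Hamming distances to reference — JM109: 5; W3110: 6; MG1655: 1; HB101: 2.
Smallest is MG1655 with 1 mismatch.

MG1655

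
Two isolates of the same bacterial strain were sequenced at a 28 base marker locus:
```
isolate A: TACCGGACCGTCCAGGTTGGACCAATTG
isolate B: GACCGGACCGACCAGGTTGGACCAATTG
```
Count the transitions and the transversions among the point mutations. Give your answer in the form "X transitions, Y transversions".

Transitions (purine↔purine or pyrimidine↔pyrimidine): none.
Transversions (purine↔pyrimidine): 1 T→G, 11 T→A.

0 transitions, 2 transversions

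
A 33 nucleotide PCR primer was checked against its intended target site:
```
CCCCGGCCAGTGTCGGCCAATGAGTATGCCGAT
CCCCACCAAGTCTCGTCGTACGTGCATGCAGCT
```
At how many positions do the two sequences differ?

12

The sequences differ at positions 5, 6, 8, 12, 16, 18, 19, 21, 23, 25, 30, 32 (1-based) — 12 in total.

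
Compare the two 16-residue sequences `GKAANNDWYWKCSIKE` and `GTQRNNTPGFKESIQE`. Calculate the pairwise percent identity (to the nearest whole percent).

9 positions differ (2, 3, 4, 7, 8, 9, 10, 12, 15), so 7 of 16 match: 7/16 = 43.75%.

44%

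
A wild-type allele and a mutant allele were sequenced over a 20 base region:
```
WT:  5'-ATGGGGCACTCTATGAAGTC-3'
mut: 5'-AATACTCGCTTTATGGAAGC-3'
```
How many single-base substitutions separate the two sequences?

Comparing position by position, 10 sites differ: 2 (T/A), 3 (G/T), 4 (G/A), 5 (G/C), 6 (G/T), 8 (A/G), 11 (C/T), 16 (A/G), 18 (G/A), 19 (T/G).

10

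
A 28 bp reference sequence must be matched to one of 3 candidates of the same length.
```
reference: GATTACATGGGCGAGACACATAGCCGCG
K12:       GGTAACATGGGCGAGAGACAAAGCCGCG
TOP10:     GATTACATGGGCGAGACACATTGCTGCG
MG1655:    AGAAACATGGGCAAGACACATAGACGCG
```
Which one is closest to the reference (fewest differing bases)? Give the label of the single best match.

K12 differs at 4 bases; TOP10 differs at 2 bases; MG1655 differs at 6 bases. The closest is TOP10.

TOP10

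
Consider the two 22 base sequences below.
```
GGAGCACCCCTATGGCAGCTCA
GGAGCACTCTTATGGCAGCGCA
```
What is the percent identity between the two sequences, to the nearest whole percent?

86%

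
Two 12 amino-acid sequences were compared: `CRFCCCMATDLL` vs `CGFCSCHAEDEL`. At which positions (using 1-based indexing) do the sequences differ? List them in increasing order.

2, 5, 7, 9, 11

Differences at position 2 (R→G), position 5 (C→S), position 7 (M→H), position 9 (T→E), position 11 (L→E).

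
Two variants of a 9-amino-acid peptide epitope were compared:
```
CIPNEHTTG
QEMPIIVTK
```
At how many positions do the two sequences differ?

The sequences differ at positions 1, 2, 3, 4, 5, 6, 7, 9 (1-based) — 8 in total.

8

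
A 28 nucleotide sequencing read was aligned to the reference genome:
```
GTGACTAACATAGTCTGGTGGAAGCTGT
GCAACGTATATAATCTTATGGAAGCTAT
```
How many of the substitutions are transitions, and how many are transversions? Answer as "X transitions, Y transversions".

Mismatches (1-based):
site 2: T→C (pyrimidine→pyrimidine, transition)
site 3: G→A (purine→purine, transition)
site 6: T→G (pyrimidine→purine, transversion)
site 7: A→T (purine→pyrimidine, transversion)
site 9: C→T (pyrimidine→pyrimidine, transition)
site 13: G→A (purine→purine, transition)
site 17: G→T (purine→pyrimidine, transversion)
site 18: G→A (purine→purine, transition)
site 27: G→A (purine→purine, transition)

6 transitions, 3 transversions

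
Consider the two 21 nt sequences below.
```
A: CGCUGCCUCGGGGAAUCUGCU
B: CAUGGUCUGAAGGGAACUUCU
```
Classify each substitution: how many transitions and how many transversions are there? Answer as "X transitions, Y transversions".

6 transitions, 4 transversions

Mismatches (1-based):
site 2: G→A (purine→purine, transition)
site 3: C→U (pyrimidine→pyrimidine, transition)
site 4: U→G (pyrimidine→purine, transversion)
site 6: C→U (pyrimidine→pyrimidine, transition)
site 9: C→G (pyrimidine→purine, transversion)
site 10: G→A (purine→purine, transition)
site 11: G→A (purine→purine, transition)
site 14: A→G (purine→purine, transition)
site 16: U→A (pyrimidine→purine, transversion)
site 19: G→U (purine→pyrimidine, transversion)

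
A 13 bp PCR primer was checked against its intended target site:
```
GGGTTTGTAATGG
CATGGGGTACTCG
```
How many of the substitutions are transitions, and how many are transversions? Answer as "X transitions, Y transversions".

Mismatches (1-based):
position 1: G→C (purine→pyrimidine, transversion)
position 2: G→A (purine→purine, transition)
position 3: G→T (purine→pyrimidine, transversion)
position 4: T→G (pyrimidine→purine, transversion)
position 5: T→G (pyrimidine→purine, transversion)
position 6: T→G (pyrimidine→purine, transversion)
position 10: A→C (purine→pyrimidine, transversion)
position 12: G→C (purine→pyrimidine, transversion)

1 transition, 7 transversions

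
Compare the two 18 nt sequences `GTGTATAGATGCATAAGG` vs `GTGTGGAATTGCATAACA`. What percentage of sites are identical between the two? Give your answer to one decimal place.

66.7%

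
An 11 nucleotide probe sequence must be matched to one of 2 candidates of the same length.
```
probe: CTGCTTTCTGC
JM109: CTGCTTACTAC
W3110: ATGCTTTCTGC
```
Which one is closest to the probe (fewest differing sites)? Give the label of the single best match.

JM109 differs at 2 sites; W3110 differs at 1 site. The closest is W3110.

W3110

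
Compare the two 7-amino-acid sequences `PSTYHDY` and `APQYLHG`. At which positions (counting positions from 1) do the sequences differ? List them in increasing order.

1, 2, 3, 5, 6, 7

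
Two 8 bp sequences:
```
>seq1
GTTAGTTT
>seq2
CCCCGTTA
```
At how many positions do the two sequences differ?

The sequences differ at positions 1, 2, 3, 4, 8 (1-based) — 5 in total.

5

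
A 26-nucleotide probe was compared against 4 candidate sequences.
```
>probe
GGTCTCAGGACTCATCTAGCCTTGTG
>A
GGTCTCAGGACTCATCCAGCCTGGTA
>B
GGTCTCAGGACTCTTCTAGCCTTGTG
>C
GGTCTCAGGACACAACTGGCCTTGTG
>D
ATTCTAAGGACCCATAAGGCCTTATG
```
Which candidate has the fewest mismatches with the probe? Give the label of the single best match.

Hamming distances to probe — A: 3; B: 1; C: 3; D: 8.
Smallest is B with 1 mismatch.

B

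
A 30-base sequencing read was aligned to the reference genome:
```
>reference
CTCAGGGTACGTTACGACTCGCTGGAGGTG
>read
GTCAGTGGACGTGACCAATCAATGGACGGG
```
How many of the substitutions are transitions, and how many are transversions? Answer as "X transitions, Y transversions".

1 transition, 9 transversions

Transitions (purine↔purine or pyrimidine↔pyrimidine): 21 G→A.
Transversions (purine↔pyrimidine): 1 C→G, 6 G→T, 8 T→G, 13 T→G, 16 G→C, 18 C→A, 22 C→A, 27 G→C, 29 T→G.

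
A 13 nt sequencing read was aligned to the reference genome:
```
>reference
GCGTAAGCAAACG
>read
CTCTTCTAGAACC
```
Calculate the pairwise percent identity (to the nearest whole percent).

31%

Mismatches at positions 1, 2, 3, 5, 6, 7, 8, 9, 13 (1-based): 9 of 13.
Identical positions: 4/13 = 30.77% → 31%.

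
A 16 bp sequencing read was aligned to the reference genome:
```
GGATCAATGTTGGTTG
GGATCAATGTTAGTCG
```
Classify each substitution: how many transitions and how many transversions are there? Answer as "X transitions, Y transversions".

2 transitions, 0 transversions

Transitions (purine↔purine or pyrimidine↔pyrimidine): 12 G→A, 15 T→C.
Transversions (purine↔pyrimidine): none.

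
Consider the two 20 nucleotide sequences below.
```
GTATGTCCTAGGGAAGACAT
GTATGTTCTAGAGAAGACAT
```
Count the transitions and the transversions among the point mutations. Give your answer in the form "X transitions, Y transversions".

Mismatches (1-based):
base 7: C→T (pyrimidine→pyrimidine, transition)
base 12: G→A (purine→purine, transition)

2 transitions, 0 transversions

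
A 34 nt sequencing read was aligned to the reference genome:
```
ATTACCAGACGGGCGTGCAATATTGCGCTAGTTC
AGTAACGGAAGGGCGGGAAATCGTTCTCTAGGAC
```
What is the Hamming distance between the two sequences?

12

Comparing position by position, 12 bases differ: 2 (T/G), 5 (C/A), 7 (A/G), 10 (C/A), 16 (T/G), 18 (C/A), 22 (A/C), 23 (T/G), 25 (G/T), 27 (G/T), 32 (T/G), 33 (T/A).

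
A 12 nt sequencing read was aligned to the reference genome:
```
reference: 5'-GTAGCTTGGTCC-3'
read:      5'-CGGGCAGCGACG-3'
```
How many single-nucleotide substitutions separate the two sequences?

Comparing position by position, 8 bases differ: 1 (G/C), 2 (T/G), 3 (A/G), 6 (T/A), 7 (T/G), 8 (G/C), 10 (T/A), 12 (C/G).

8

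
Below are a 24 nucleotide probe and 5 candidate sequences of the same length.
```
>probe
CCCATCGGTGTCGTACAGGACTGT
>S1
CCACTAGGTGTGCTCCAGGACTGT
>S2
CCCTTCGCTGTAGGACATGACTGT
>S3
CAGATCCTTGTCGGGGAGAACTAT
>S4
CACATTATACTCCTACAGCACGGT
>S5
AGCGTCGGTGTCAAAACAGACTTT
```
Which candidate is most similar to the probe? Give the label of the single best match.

S2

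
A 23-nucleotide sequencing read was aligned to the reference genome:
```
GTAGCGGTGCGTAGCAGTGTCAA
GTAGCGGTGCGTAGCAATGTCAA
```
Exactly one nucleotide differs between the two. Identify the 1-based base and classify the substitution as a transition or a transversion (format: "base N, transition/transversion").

The sequences differ only at base 17: G→A (purine→purine), a transition.

base 17, transition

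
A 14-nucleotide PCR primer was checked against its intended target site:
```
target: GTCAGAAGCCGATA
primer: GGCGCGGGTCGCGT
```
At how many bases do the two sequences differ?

9

Comparing position by position, 9 bases differ: 2 (T/G), 4 (A/G), 5 (G/C), 6 (A/G), 7 (A/G), 9 (C/T), 12 (A/C), 13 (T/G), 14 (A/T).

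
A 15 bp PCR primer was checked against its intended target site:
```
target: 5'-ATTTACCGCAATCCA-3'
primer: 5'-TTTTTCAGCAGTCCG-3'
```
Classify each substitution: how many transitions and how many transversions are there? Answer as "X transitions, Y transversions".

Mismatches (1-based):
base 1: A→T (purine→pyrimidine, transversion)
base 5: A→T (purine→pyrimidine, transversion)
base 7: C→A (pyrimidine→purine, transversion)
base 11: A→G (purine→purine, transition)
base 15: A→G (purine→purine, transition)

2 transitions, 3 transversions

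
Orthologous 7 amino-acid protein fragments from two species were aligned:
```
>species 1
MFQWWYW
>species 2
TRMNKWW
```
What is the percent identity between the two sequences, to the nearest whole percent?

14%

6 positions differ (1, 2, 3, 4, 5, 6), so 1 of 7 match: 1/7 = 14.29%.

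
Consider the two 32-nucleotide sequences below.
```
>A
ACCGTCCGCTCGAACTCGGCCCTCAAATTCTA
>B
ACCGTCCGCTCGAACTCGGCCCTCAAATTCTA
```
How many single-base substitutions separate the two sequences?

The two sequences are identical at every position.

0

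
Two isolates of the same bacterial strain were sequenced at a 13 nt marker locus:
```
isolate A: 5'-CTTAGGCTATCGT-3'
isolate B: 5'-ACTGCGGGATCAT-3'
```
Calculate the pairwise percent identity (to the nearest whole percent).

46%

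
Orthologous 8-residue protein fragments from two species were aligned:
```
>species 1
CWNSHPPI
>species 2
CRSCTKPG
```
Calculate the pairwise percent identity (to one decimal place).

25.0%

Mismatches at positions 2, 3, 4, 5, 6, 8 (1-based): 6 of 8.
Identical positions: 2/8 = 25% → 25.0%.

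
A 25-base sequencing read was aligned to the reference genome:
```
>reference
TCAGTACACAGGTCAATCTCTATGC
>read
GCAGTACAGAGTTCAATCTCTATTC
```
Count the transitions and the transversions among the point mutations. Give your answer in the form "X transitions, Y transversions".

0 transitions, 4 transversions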